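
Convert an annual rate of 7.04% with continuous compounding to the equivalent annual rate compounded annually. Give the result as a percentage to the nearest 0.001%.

EAR under continuous compounding: e^0.0704 − 1 = 0.072937.
Compounded annually, the equivalent nominal rate is the EAR itself: 7.294%.

7.294%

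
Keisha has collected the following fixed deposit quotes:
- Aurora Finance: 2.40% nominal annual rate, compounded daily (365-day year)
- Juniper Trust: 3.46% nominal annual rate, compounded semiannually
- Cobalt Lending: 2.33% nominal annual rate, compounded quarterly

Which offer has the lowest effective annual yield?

Cobalt Lending

Aurora Finance: (1 + 0.0240/365)^365 − 1 = 2.429%
Juniper Trust: (1 + 0.0346/2)^2 − 1 = 3.490%
Cobalt Lending: (1 + 0.0233/4)^4 − 1 = 2.350%
The lowest effective annual rate is Cobalt Lending at 2.350%.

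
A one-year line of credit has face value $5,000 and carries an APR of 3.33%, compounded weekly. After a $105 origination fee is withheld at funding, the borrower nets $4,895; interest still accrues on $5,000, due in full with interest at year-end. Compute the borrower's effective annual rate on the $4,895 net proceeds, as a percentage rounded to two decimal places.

Amount owed after one year: 5,000 × (1 + 0.0333/52)^52 = 5,000 × 1.033850 = $5,169.25.
Effective rate on net proceeds: 5,169.25 / 4,895 − 1 = 0.056026 = 5.60%.

5.60%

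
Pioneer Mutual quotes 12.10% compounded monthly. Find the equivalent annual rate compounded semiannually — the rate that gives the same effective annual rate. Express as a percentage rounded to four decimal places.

EAR = (1 + 0.1210/12)^12 − 1 = 0.127941.
Solve (1 + r/2)^2 = 1.127941: r/2 = 1.127941^(1/2) − 1 = 0.062046, so r = 0.124092 = 12.4092%.

12.4092%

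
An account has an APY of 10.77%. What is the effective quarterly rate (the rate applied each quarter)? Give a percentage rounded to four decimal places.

The per-quarter rate i satisfies (1 + i)^4 = 1 + 0.1077.
i = 1.1077^(1/4) − 1 = 0.0259012 = 2.5901%.

2.5901%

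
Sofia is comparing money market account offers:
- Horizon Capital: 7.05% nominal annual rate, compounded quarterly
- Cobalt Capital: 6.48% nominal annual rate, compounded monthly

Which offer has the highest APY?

Horizon Capital: (1 + 0.0705/4)^4 − 1 = 7.239%
Cobalt Capital: (1 + 0.0648/12)^12 − 1 = 6.676%
The highest effective annual rate is Horizon Capital at 7.239%.

Horizon Capital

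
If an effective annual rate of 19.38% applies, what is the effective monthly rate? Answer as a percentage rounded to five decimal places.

1.48713%

The per-month rate i satisfies (1 + i)^12 = 1 + 0.1938.
i = 1.1938^(1/12) − 1 = 0.0148713 = 1.48713%.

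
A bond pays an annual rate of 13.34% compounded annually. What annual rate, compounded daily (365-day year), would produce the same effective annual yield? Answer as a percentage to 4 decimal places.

Compounded annually, EAR = nominal = 0.133400.
Solve (1 + r/365)^365 = 1.133400: r/365 = 1.133400^(1/365) − 1 = 0.000343, so r = 0.125243 = 12.5243%.

12.5243%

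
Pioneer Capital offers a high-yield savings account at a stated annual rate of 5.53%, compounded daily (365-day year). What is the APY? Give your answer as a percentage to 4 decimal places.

5.6853%

EAR = (1 + 0.0553/365)^365 − 1.
= (1 + 0.000152)^365 − 1 = 1.056853 − 1 = 5.6853%.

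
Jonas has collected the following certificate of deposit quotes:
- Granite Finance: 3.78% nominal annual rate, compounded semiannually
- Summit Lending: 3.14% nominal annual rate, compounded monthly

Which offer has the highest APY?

Granite Finance: (1 + 0.0378/2)^2 − 1 = 3.816%
Summit Lending: (1 + 0.0314/12)^12 − 1 = 3.186%
The highest effective annual rate is Granite Finance at 3.816%.

Granite Finance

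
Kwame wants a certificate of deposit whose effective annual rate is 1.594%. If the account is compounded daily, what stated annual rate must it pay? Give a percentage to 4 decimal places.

(1 + r/365)^365 − 1 = 0.01594, so 1 + r/365 = 1.01594^(1/365).
r/365 = 0.000043, so r = 0.015815 = 1.5815%.

1.5815%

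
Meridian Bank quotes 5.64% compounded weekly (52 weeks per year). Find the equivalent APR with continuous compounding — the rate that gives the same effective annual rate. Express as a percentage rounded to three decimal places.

5.637%

EAR = (1 + 0.0564/52)^52 − 1 = 0.057988.
Equivalent continuous rate: r = ln(1 + 0.057988) = 0.056369 = 5.637%.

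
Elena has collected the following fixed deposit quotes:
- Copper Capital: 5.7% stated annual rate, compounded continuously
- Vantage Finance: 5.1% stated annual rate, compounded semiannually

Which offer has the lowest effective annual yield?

Vantage Finance

Copper Capital: e^0.057 − 1 = 5.866%
Vantage Finance: (1 + 0.051/2)^2 − 1 = 5.165%
The lowest effective annual rate is Vantage Finance at 5.165%.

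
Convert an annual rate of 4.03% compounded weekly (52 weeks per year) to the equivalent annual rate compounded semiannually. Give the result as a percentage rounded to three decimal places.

4.069%

EAR = (1 + 0.0403/52)^52 − 1 = 0.041107.
Solve (1 + r/2)^2 = 1.041107: r/2 = 1.041107^(1/2) − 1 = 0.020346, so r = 0.040693 = 4.069%.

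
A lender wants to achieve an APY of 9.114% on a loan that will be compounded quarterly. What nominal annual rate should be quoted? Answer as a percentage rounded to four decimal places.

8.8181%

(1 + r/4)^4 − 1 = 0.09114, so 1 + r/4 = 1.09114^(1/4).
r/4 = 0.022045, so r = 0.088181 = 8.8181%.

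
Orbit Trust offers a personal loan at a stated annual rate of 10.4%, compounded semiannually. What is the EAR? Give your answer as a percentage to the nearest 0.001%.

EAR = (1 + 0.104/2)^2 − 1.
= (1 + 0.052000)^2 − 1 = 1.106704 − 1 = 10.670%.

10.670%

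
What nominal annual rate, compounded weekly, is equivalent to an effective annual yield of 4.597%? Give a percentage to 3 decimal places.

4.496%

(1 + r/52)^52 − 1 = 0.04597, so 1 + r/52 = 1.04597^(1/52).
r/52 = 0.000865, so r = 0.044964 = 4.496%.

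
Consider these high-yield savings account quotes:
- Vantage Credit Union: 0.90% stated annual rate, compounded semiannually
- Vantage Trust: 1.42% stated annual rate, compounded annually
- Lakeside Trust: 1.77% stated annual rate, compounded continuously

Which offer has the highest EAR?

Lakeside Trust

Vantage Credit Union: (1 + 0.0090/2)^2 − 1 = 0.902%
Vantage Trust: compounded annually, EAR = 1.420%
Lakeside Trust: e^0.0177 − 1 = 1.786%
The highest effective annual rate is Lakeside Trust at 1.786%.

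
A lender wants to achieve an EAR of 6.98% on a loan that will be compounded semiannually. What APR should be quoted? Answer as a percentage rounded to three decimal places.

(1 + r/2)^2 − 1 = 0.0698, so 1 + r/2 = 1.0698^(1/2).
r/2 = 0.034311, so r = 0.068623 = 6.862%.

6.862%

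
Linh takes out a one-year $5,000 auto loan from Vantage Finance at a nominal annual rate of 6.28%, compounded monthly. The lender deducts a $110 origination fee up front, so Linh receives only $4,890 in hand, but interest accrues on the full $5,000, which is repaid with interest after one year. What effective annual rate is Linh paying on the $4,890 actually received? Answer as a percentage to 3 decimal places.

Amount owed after one year: 5,000 × (1 + 0.0628/12)^12 = 5,000 × 1.064640 = $5,323.20.
Effective rate on net proceeds: 5,323.20 / 4,890 − 1 = 0.088588 = 8.859%.

8.859%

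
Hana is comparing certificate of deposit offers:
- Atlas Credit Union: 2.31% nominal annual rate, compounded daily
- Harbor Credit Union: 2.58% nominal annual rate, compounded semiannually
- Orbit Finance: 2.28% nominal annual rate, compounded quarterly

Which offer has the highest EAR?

Atlas Credit Union: (1 + 0.0231/365)^365 − 1 = 2.337%
Harbor Credit Union: (1 + 0.0258/2)^2 − 1 = 2.597%
Orbit Finance: (1 + 0.0228/4)^4 − 1 = 2.300%
The highest effective annual rate is Harbor Credit Union at 2.597%.

Harbor Credit Union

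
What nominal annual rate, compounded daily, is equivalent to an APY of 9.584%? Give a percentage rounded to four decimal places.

(1 + r/365)^365 − 1 = 0.09584, so 1 + r/365 = 1.09584^(1/365).
r/365 = 0.000251, so r = 0.091533 = 9.1533%.

9.1533%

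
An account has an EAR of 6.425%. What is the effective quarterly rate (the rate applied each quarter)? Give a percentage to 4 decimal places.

The per-quarter rate i satisfies (1 + i)^4 = 1 + 0.06425.
i = 1.06425^(1/4) − 1 = 0.0156894 = 1.5689%.

1.5689%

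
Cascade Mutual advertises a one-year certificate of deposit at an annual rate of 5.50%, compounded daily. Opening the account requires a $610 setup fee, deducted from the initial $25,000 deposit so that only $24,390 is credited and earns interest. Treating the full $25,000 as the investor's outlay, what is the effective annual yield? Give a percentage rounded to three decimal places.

Value after one year: 24,390 × (1 + 0.0550/365)^365 = 24,390 × 1.056536 = $25,768.92.
Effective yield on the $25,000 outlay: 25,768.92 / 25,000 − 1 = 0.030757 = 3.076%.

3.076%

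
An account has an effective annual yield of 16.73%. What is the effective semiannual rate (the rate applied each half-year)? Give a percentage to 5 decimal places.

The per-half-year rate i satisfies (1 + i)^2 = 1 + 0.1673.
i = 1.1673^(1/2) − 1 = 0.0804166 = 8.04166%.

8.04166%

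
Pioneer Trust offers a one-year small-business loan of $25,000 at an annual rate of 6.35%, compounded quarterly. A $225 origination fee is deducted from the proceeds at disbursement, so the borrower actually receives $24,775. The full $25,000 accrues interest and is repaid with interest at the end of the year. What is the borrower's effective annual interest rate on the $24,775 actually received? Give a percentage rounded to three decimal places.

7.470%

Amount owed after one year: 25,000 × (1 + 0.0635/4)^4 = 25,000 × 1.065028 = $26,625.70.
Effective rate on net proceeds: 26,625.70 / 24,775 − 1 = 0.074700 = 7.470%.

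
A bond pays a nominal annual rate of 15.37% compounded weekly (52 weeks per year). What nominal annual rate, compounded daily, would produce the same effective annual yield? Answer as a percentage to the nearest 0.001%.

EAR = (1 + 0.1537/52)^52 − 1 = 0.165877.
Solve (1 + r/365)^365 = 1.165877: r/365 = 1.165877^(1/365) − 1 = 0.000421, so r = 0.153506 = 15.351%.

15.351%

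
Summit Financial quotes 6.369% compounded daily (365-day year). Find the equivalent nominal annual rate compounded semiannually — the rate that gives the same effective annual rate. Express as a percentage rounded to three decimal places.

EAR = (1 + 0.06369/365)^365 − 1 = 0.065756.
Solve (1 + r/2)^2 = 1.065756: r/2 = 1.065756^(1/2) − 1 = 0.032355, so r = 0.064709 = 6.471%.

6.471%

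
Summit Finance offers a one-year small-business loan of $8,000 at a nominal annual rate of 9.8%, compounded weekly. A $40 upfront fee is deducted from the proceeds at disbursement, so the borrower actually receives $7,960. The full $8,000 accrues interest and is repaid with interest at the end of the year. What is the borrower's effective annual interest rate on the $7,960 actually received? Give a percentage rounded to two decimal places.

10.84%

Amount owed after one year: 8,000 × (1 + 0.098/52)^52 = 8,000 × 1.102861 = $8,822.89.
Effective rate on net proceeds: 8,822.89 / 7,960 − 1 = 0.108403 = 10.84%.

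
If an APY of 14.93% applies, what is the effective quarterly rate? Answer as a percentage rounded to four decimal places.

The per-quarter rate i satisfies (1 + i)^4 = 1 + 0.1493.
i = 1.1493^(1/4) − 1 = 0.0354005 = 3.5400%.

3.5400%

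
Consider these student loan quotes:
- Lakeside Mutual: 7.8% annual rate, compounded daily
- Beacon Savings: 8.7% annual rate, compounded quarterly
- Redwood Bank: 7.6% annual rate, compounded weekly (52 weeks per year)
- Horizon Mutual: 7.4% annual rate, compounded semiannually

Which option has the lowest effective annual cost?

Horizon Mutual

Lakeside Mutual: (1 + 0.078/365)^365 − 1 = 8.111%
Beacon Savings: (1 + 0.087/4)^4 − 1 = 8.988%
Redwood Bank: (1 + 0.076/52)^52 − 1 = 7.890%
Horizon Mutual: (1 + 0.074/2)^2 − 1 = 7.537%
The lowest effective annual rate is Horizon Mutual at 7.537%.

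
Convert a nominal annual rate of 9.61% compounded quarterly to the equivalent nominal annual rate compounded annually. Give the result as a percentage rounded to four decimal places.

EAR = (1 + 0.0961/4)^4 − 1 = 0.099619.
Compounded annually, the equivalent nominal rate is the EAR itself: 9.9619%.

9.9619%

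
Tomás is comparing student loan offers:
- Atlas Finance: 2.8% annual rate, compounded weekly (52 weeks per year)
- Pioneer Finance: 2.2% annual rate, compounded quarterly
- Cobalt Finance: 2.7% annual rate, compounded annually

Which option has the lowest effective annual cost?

Atlas Finance: (1 + 0.028/52)^52 − 1 = 2.839%
Pioneer Finance: (1 + 0.022/4)^4 − 1 = 2.218%
Cobalt Finance: compounded annually, EAR = 2.700%
The lowest effective annual rate is Pioneer Finance at 2.218%.

Pioneer Finance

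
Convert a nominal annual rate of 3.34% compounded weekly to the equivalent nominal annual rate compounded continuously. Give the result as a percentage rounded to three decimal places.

EAR = (1 + 0.0334/52)^52 − 1 = 0.033953.
Equivalent continuous rate: r = ln(1 + 0.033953) = 0.033389 = 3.339%.

3.339%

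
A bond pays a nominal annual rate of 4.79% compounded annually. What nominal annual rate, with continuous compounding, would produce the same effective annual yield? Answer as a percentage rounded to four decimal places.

Compounded annually, EAR = nominal = 0.047900.
Equivalent continuous rate: r = ln(1 + 0.047900) = 0.046788 = 4.6788%.

4.6788%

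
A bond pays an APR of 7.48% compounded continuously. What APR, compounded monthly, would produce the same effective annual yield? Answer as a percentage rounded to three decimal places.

EAR under continuous compounding: e^0.0748 − 1 = 0.077669.
Solve (1 + r/12)^12 = 1.077669: r/12 = 1.077669^(1/12) − 1 = 0.006253, so r = 0.075034 = 7.503%.

7.503%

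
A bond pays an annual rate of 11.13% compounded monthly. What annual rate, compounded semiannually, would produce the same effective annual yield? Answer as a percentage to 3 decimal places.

11.391%

EAR = (1 + 0.1113/12)^12 − 1 = 0.117157.
Solve (1 + r/2)^2 = 1.117157: r/2 = 1.117157^(1/2) − 1 = 0.056956, so r = 0.113913 = 11.391%.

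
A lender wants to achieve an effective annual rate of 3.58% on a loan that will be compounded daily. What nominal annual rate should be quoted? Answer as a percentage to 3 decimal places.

(1 + r/365)^365 − 1 = 0.0358, so 1 + r/365 = 1.0358^(1/365).
r/365 = 0.000096, so r = 0.035176 = 3.518%.

3.518%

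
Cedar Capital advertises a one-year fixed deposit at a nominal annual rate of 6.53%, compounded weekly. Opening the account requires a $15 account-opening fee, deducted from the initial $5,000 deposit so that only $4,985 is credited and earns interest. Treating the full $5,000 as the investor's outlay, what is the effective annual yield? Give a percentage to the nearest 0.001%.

Value after one year: 4,985 × (1 + 0.0653/52)^52 = 4,985 × 1.067435 = $5,321.17.
Effective yield on the $5,000 outlay: 5,321.17 / 5,000 − 1 = 0.064233 = 6.423%.

6.423%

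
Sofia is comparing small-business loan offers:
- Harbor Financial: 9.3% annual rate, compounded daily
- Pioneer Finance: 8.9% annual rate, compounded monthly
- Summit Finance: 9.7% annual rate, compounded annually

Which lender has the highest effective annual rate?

Harbor Financial: (1 + 0.093/365)^365 − 1 = 9.745%
Pioneer Finance: (1 + 0.089/12)^12 − 1 = 9.272%
Summit Finance: compounded annually, EAR = 9.700%
The highest effective annual rate is Harbor Financial at 9.745%.

Harbor Financial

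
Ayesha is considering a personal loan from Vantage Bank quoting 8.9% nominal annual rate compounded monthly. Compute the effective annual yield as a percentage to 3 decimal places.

9.272%

EAR = (1 + 0.089/12)^12 − 1.
= (1 + 0.007417)^12 − 1 = 1.092722 − 1 = 9.272%.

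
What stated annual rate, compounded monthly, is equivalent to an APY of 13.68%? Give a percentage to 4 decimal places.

12.8905%

(1 + r/12)^12 − 1 = 0.1368, so 1 + r/12 = 1.1368^(1/12).
r/12 = 0.010742, so r = 0.128905 = 12.8905%.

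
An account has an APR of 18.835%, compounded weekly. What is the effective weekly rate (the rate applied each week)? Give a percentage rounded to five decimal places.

0.36221%

With a nominal annual rate compounded weekly, the periodic rate is the nominal rate divided by 52.
i = 0.18835 / 52 = 0.0036221 = 0.36221%.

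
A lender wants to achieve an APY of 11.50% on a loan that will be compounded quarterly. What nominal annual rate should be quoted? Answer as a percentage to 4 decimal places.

(1 + r/4)^4 − 1 = 0.1150, so 1 + r/4 = 1.1150^(1/4).
r/4 = 0.027587, so r = 0.110349 = 11.0349%.

11.0349%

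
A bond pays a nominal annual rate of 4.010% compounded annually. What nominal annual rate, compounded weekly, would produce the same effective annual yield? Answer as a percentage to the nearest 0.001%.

Compounded annually, EAR = nominal = 0.040100.
Solve (1 + r/52)^52 = 1.040100: r/52 = 1.040100^(1/52) − 1 = 0.000756, so r = 0.039332 = 3.933%.

3.933%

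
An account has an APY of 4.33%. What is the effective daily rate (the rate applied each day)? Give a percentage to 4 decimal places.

0.0116%

The per-day rate i satisfies (1 + i)^365 = 1 + 0.0433.
i = 1.0433^(1/365) − 1 = 0.0001161 = 0.0116%.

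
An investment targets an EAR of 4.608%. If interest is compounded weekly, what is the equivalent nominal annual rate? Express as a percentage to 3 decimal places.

(1 + r/52)^52 − 1 = 0.04608, so 1 + r/52 = 1.04608^(1/52).
r/52 = 0.000867, so r = 0.045069 = 4.507%.

4.507%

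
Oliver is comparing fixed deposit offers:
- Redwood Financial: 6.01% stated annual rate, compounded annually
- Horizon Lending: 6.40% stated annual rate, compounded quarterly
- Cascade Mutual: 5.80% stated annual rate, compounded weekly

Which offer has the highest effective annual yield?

Redwood Financial: compounded annually, EAR = 6.010%
Horizon Lending: (1 + 0.0640/4)^4 − 1 = 6.555%
Cascade Mutual: (1 + 0.0580/52)^52 − 1 = 5.968%
The highest effective annual rate is Horizon Lending at 6.555%.

Horizon Lending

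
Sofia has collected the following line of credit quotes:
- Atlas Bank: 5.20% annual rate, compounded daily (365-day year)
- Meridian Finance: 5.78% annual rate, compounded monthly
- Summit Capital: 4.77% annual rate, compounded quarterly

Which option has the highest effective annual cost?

Meridian Finance

Atlas Bank: (1 + 0.0520/365)^365 − 1 = 5.337%
Meridian Finance: (1 + 0.0578/12)^12 − 1 = 5.936%
Summit Capital: (1 + 0.0477/4)^4 − 1 = 4.856%
The highest effective annual rate is Meridian Finance at 5.936%.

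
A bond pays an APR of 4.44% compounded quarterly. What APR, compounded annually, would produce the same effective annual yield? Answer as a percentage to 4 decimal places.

EAR = (1 + 0.0444/4)^4 − 1 = 0.045145.
Compounded annually, the equivalent nominal rate is the EAR itself: 4.5145%.

4.5145%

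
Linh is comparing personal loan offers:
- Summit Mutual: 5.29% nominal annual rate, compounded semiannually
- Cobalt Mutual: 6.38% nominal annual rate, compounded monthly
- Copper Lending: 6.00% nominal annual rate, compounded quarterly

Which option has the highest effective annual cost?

Summit Mutual: (1 + 0.0529/2)^2 − 1 = 5.360%
Cobalt Mutual: (1 + 0.0638/12)^12 − 1 = 6.570%
Copper Lending: (1 + 0.0600/4)^4 − 1 = 6.136%
The highest effective annual rate is Cobalt Mutual at 6.570%.

Cobalt Mutual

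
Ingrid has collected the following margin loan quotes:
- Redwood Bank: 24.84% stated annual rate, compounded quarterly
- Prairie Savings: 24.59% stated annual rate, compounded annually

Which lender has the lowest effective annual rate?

Redwood Bank: (1 + 0.2484/4)^4 − 1 = 27.251%
Prairie Savings: compounded annually, EAR = 24.590%
The lowest effective annual rate is Prairie Savings at 24.590%.

Prairie Savings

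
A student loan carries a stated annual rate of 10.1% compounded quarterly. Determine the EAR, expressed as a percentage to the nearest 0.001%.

10.489%

EAR = (1 + 0.101/4)^4 − 1.
= (1 + 0.025250)^4 − 1 = 1.104890 − 1 = 10.489%.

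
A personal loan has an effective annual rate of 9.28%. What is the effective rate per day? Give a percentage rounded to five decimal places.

0.02432%

The per-day rate i satisfies (1 + i)^365 = 1 + 0.0928.
i = 1.0928^(1/365) − 1 = 0.0002432 = 0.02432%.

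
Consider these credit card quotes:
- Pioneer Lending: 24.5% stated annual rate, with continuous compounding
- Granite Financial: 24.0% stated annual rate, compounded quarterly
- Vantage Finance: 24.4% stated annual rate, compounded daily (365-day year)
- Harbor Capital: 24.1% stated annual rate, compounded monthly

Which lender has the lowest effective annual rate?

Pioneer Lending: e^0.245 − 1 = 27.762%
Granite Financial: (1 + 0.240/4)^4 − 1 = 26.248%
Vantage Finance: (1 + 0.244/365)^365 − 1 = 27.624%
Harbor Capital: (1 + 0.241/12)^12 − 1 = 26.949%
The lowest effective annual rate is Granite Financial at 26.248%.

Granite Financial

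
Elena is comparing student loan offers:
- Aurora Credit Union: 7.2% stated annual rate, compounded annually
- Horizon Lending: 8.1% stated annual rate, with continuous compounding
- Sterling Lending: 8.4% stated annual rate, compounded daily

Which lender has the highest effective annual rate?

Aurora Credit Union: compounded annually, EAR = 7.200%
Horizon Lending: e^0.081 − 1 = 8.437%
Sterling Lending: (1 + 0.084/365)^365 − 1 = 8.762%
The highest effective annual rate is Sterling Lending at 8.762%.

Sterling Lending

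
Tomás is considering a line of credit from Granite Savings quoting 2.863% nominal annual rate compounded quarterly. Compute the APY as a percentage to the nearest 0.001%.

EAR = (1 + 0.02863/4)^4 − 1.
= (1 + 0.007157)^4 − 1 = 1.028939 − 1 = 2.894%.

2.894%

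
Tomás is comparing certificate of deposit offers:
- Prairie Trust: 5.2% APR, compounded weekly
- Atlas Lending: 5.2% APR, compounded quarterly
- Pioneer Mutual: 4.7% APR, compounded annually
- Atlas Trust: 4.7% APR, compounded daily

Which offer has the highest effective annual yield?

Prairie Trust: (1 + 0.052/52)^52 − 1 = 5.335%
Atlas Lending: (1 + 0.052/4)^4 − 1 = 5.302%
Pioneer Mutual: compounded annually, EAR = 4.700%
Atlas Trust: (1 + 0.047/365)^365 − 1 = 4.812%
The highest effective annual rate is Prairie Trust at 5.335%.

Prairie Trust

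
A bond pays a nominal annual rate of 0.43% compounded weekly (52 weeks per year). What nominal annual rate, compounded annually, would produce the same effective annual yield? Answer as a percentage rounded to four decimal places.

0.4309%

EAR = (1 + 0.0043/52)^52 − 1 = 0.004309.
Compounded annually, the equivalent nominal rate is the EAR itself: 0.4309%.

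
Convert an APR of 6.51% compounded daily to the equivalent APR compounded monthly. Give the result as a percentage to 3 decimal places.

EAR = (1 + 0.0651/365)^365 − 1 = 0.067260.
Solve (1 + r/12)^12 = 1.067260: r/12 = 1.067260^(1/12) − 1 = 0.005439, so r = 0.065271 = 6.527%.

6.527%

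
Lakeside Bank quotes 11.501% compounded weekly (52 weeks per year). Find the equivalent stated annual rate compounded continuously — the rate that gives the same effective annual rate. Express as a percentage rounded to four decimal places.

11.4883%

EAR = (1 + 0.11501/52)^52 − 1 = 0.121742.
Equivalent continuous rate: r = ln(1 + 0.121742) = 0.114883 = 11.4883%.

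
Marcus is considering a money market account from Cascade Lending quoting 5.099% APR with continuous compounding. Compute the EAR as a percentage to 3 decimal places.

With continuous compounding, EAR = e^0.05099 − 1.
e^0.05099 = 1.052312, so EAR = 0.052312 = 5.231%.

5.231%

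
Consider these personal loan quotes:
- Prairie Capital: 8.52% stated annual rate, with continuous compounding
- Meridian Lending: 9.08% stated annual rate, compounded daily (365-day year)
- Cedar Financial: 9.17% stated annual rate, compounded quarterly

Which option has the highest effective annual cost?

Prairie Capital: e^0.0852 − 1 = 8.893%
Meridian Lending: (1 + 0.0908/365)^365 − 1 = 9.504%
Cedar Financial: (1 + 0.0917/4)^4 − 1 = 9.490%
The highest effective annual rate is Meridian Lending at 9.504%.

Meridian Lending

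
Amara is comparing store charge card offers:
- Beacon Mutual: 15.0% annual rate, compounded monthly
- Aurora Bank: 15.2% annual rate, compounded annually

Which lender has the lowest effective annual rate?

Beacon Mutual: (1 + 0.150/12)^12 − 1 = 16.075%
Aurora Bank: compounded annually, EAR = 15.200%
The lowest effective annual rate is Aurora Bank at 15.200%.

Aurora Bank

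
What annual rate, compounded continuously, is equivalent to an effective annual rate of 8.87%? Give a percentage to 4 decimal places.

Continuous: nominal r satisfies e^r − 1 = 0.0887.
r = ln(1 + 0.0887) = ln(1.0887) = 0.084984 = 8.4984%.

8.4984%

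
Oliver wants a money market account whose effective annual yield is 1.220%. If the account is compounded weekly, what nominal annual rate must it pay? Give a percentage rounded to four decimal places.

1.2128%

(1 + r/52)^52 − 1 = 0.01220, so 1 + r/52 = 1.01220^(1/52).
r/52 = 0.000233, so r = 0.012128 = 1.2128%.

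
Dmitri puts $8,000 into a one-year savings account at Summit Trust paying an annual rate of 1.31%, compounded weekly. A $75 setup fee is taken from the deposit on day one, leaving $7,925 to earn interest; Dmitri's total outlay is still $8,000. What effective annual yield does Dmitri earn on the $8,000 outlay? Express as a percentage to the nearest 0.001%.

Value after one year: 7,925 × (1 + 0.0131/52)^52 = 7,925 × 1.013185 = $8,029.49.
Effective yield on the $8,000 outlay: 8,029.49 / 8,000 − 1 = 0.003686 = 0.369%.

0.369%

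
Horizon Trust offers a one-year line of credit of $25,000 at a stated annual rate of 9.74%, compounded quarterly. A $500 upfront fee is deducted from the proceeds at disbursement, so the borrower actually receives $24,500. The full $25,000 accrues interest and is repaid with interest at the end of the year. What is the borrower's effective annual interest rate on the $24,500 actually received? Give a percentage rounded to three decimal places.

Amount owed after one year: 25,000 × (1 + 0.0974/4)^4 = 25,000 × 1.101016 = $27,525.39.
Effective rate on net proceeds: 27,525.39 / 24,500 − 1 = 0.123485 = 12.349%.

12.349%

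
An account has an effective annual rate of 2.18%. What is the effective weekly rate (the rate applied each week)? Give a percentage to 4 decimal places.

0.0415%

The per-week rate i satisfies (1 + i)^52 = 1 + 0.0218.
i = 1.0218^(1/52) − 1 = 0.0004148 = 0.0415%.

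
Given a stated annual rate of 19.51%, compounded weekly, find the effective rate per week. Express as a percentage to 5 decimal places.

0.37519%

With a nominal annual rate compounded weekly, the periodic rate is the nominal rate divided by 52.
i = 0.1951 / 52 = 0.0037519 = 0.37519%.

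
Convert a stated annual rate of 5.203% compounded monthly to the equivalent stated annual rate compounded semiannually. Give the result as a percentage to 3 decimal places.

EAR = (1 + 0.05203/12)^12 − 1 = 0.053289.
Solve (1 + r/2)^2 = 1.053289: r/2 = 1.053289^(1/2) − 1 = 0.026299, so r = 0.052597 = 5.260%.

5.260%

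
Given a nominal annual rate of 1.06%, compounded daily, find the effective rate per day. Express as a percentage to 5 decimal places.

With a nominal annual rate compounded daily, the periodic rate is the nominal rate divided by 365.
i = 0.0106 / 365 = 0.0000290 = 0.00290%.

0.00290%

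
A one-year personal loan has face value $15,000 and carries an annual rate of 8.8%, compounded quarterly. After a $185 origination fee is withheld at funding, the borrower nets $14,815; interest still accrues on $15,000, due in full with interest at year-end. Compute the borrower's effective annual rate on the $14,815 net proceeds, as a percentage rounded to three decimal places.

10.457%

Amount owed after one year: 15,000 × (1 + 0.088/4)^4 = 15,000 × 1.090947 = $16,364.20.
Effective rate on net proceeds: 16,364.20 / 14,815 − 1 = 0.104570 = 10.457%.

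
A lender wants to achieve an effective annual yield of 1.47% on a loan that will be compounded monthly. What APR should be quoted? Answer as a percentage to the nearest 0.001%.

(1 + r/12)^12 − 1 = 0.0147, so 1 + r/12 = 1.0147^(1/12).
r/12 = 0.001217, so r = 0.014602 = 1.460%.

1.460%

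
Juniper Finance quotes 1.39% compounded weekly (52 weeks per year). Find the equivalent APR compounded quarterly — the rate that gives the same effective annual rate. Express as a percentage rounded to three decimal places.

1.392%

EAR = (1 + 0.0139/52)^52 − 1 = 0.013995.
Solve (1 + r/4)^4 = 1.013995: r/4 = 1.013995^(1/4) − 1 = 0.003481, so r = 0.013922 = 1.392%.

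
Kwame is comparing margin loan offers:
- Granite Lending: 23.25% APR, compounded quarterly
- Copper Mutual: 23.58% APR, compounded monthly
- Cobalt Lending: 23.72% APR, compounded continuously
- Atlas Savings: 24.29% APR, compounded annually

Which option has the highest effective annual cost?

Cobalt Lending

Granite Lending: (1 + 0.2325/4)^4 − 1 = 25.357%
Copper Mutual: (1 + 0.2358/12)^12 − 1 = 26.303%
Cobalt Lending: e^0.2372 − 1 = 26.769%
Atlas Savings: compounded annually, EAR = 24.290%
The highest effective annual rate is Cobalt Lending at 26.769%.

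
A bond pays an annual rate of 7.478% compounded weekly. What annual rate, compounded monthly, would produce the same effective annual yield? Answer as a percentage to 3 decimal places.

EAR = (1 + 0.07478/52)^52 − 1 = 0.077589.
Solve (1 + r/12)^12 = 1.077589: r/12 = 1.077589^(1/12) − 1 = 0.006247, so r = 0.074959 = 7.496%.

7.496%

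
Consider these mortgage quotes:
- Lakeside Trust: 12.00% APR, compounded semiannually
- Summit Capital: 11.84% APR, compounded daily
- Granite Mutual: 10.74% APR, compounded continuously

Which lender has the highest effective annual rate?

Summit Capital

Lakeside Trust: (1 + 0.1200/2)^2 − 1 = 12.360%
Summit Capital: (1 + 0.1184/365)^365 − 1 = 12.567%
Granite Mutual: e^0.1074 − 1 = 11.338%
The highest effective annual rate is Summit Capital at 12.567%.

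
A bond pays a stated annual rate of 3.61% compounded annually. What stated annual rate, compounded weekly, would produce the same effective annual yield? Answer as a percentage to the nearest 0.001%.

3.548%

Compounded annually, EAR = nominal = 0.036100.
Solve (1 + r/52)^52 = 1.036100: r/52 = 1.036100^(1/52) − 1 = 0.000682, so r = 0.035476 = 3.548%.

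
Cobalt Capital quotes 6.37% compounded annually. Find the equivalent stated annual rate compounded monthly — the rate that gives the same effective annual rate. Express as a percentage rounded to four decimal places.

6.1913%

Compounded annually, EAR = nominal = 0.063700.
Solve (1 + r/12)^12 = 1.063700: r/12 = 1.063700^(1/12) − 1 = 0.005159, so r = 0.061913 = 6.1913%.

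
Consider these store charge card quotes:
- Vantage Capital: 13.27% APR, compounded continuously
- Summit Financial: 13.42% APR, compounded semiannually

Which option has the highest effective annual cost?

Vantage Capital

Vantage Capital: e^0.1327 − 1 = 14.191%
Summit Financial: (1 + 0.1342/2)^2 − 1 = 13.870%
The highest effective annual rate is Vantage Capital at 14.191%.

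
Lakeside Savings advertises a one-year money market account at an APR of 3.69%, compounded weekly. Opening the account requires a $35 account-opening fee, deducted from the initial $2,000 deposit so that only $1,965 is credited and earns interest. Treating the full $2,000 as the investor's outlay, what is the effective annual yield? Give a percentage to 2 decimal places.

Value after one year: 1,965 × (1 + 0.0369/52)^52 = 1,965 × 1.037576 = $2,038.84.
Effective yield on the $2,000 outlay: 2,038.84 / 2,000 − 1 = 0.019418 = 1.94%.

1.94%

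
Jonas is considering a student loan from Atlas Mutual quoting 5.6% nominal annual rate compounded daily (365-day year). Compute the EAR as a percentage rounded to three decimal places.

EAR = (1 + 0.056/365)^365 − 1.
= (1 + 0.000153)^365 − 1 = 1.057593 − 1 = 5.759%.

5.759%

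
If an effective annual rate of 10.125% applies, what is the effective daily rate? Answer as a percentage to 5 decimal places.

0.02643%

The per-day rate i satisfies (1 + i)^365 = 1 + 0.10125.
i = 1.10125^(1/365) − 1 = 0.0002643 = 0.02643%.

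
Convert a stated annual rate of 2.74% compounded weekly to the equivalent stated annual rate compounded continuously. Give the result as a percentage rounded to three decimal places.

2.739%

EAR = (1 + 0.0274/52)^52 − 1 = 0.027771.
Equivalent continuous rate: r = ln(1 + 0.027771) = 0.027393 = 2.739%.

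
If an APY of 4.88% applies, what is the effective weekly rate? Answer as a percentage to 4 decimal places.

0.0917%

The per-week rate i satisfies (1 + i)^52 = 1 + 0.0488.
i = 1.0488^(1/52) − 1 = 0.0009167 = 0.0917%.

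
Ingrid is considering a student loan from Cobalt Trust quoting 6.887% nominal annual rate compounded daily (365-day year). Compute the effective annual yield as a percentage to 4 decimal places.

EAR = (1 + 0.06887/365)^365 − 1.
= 1.071290 − 1 = 7.1290%.

7.1290%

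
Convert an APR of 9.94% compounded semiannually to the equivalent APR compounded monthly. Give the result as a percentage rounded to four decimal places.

9.7402%

EAR = (1 + 0.0994/2)^2 − 1 = 0.101870.
Solve (1 + r/12)^12 = 1.101870: r/12 = 1.101870^(1/12) − 1 = 0.008117, so r = 0.097402 = 9.7402%.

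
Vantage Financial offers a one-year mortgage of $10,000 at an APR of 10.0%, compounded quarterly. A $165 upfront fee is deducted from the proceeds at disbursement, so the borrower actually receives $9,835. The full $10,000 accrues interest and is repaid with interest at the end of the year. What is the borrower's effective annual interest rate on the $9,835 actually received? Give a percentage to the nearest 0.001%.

Amount owed after one year: 10,000 × (1 + 0.100/4)^4 = 10,000 × 1.103813 = $11,038.13.
Effective rate on net proceeds: 11,038.13 / 9,835 − 1 = 0.122331 = 12.233%.

12.233%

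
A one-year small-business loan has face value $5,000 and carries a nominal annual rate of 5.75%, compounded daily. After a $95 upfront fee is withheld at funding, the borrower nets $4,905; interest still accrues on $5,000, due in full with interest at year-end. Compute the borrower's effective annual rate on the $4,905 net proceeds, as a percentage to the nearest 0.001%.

Amount owed after one year: 5,000 × (1 + 0.0575/365)^365 = 5,000 × 1.059180 = $5,295.90.
Effective rate on net proceeds: 5,295.90 / 4,905 − 1 = 0.079695 = 7.969%.

7.969%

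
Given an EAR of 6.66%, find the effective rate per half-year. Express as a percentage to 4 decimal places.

The per-half-year rate i satisfies (1 + i)^2 = 1 + 0.0666.
i = 1.0666^(1/2) − 1 = 0.0327633 = 3.2763%.

3.2763%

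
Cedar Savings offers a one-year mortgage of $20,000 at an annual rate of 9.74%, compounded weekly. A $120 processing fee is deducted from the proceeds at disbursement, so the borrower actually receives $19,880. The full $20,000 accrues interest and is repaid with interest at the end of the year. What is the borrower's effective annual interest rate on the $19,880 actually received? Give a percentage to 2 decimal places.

Amount owed after one year: 20,000 × (1 + 0.0974/52)^52 = 20,000 × 1.102201 = $22,044.02.
Effective rate on net proceeds: 22,044.02 / 19,880 − 1 = 0.108854 = 10.89%.

10.89%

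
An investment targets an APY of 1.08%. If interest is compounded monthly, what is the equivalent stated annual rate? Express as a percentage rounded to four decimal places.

1.0747%

(1 + r/12)^12 − 1 = 0.0108, so 1 + r/12 = 1.0108^(1/12).
r/12 = 0.000896, so r = 0.010747 = 1.0747%.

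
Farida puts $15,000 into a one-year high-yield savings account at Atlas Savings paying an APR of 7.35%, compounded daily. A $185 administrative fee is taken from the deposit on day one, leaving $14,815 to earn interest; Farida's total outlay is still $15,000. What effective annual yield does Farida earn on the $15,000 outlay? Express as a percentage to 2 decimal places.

6.30%

Value after one year: 14,815 × (1 + 0.0735/365)^365 = 14,815 × 1.076261 = $15,944.80.
Effective yield on the $15,000 outlay: 15,944.80 / 15,000 − 1 = 0.062987 = 6.30%.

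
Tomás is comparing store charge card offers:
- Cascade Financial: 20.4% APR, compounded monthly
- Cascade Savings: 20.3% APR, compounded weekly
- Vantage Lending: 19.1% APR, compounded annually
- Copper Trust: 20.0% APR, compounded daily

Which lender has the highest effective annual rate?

Cascade Financial: (1 + 0.204/12)^12 − 1 = 22.420%
Cascade Savings: (1 + 0.203/52)^52 − 1 = 22.459%
Vantage Lending: compounded annually, EAR = 19.100%
Copper Trust: (1 + 0.200/365)^365 − 1 = 22.134%
The highest effective annual rate is Cascade Savings at 22.459%.

Cascade Savings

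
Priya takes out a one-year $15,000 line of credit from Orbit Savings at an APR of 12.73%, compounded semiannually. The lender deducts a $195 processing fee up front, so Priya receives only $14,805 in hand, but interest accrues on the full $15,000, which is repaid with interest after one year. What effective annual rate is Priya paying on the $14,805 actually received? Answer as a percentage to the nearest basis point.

14.63%

Amount owed after one year: 15,000 × (1 + 0.1273/2)^2 = 15,000 × 1.131351 = $16,970.27.
Effective rate on net proceeds: 16,970.27 / 14,805 − 1 = 0.146253 = 14.63%.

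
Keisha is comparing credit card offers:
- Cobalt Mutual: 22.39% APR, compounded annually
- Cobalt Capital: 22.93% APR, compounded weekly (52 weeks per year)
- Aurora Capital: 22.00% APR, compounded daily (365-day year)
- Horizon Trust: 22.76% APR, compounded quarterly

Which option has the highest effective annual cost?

Cobalt Capital

Cobalt Mutual: compounded annually, EAR = 22.390%
Cobalt Capital: (1 + 0.2293/52)^52 − 1 = 25.709%
Aurora Capital: (1 + 0.2200/365)^365 − 1 = 24.599%
Horizon Trust: (1 + 0.2276/4)^4 − 1 = 24.777%
The highest effective annual rate is Cobalt Capital at 25.709%.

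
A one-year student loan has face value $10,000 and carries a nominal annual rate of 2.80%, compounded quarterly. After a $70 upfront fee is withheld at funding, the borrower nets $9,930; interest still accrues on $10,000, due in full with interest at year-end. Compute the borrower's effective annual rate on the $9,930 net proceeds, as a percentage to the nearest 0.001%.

3.554%

Amount owed after one year: 10,000 × (1 + 0.0280/4)^4 = 10,000 × 1.028295 = $10,282.95.
Effective rate on net proceeds: 10,282.95 / 9,930 − 1 = 0.035544 = 3.554%.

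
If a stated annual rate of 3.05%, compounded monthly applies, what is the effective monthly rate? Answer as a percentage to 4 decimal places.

With a nominal annual rate compounded monthly, the periodic rate is the nominal rate divided by 12.
i = 0.0305 / 12 = 0.0025417 = 0.2542%.

0.2542%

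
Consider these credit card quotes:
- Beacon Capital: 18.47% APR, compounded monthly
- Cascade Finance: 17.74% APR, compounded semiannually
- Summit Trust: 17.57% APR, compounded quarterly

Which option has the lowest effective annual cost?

Beacon Capital: (1 + 0.1847/12)^12 − 1 = 20.117%
Cascade Finance: (1 + 0.1774/2)^2 − 1 = 18.527%
Summit Trust: (1 + 0.1757/4)^4 − 1 = 18.762%
The lowest effective annual rate is Cascade Finance at 18.527%.

Cascade Finance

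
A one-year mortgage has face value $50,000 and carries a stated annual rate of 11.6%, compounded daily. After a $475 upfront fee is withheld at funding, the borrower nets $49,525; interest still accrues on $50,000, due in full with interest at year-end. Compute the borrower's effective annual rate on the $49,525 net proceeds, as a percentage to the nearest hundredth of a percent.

Amount owed after one year: 50,000 × (1 + 0.116/365)^365 = 50,000 × 1.122975 = $56,148.76.
Effective rate on net proceeds: 56,148.76 / 49,525 − 1 = 0.133746 = 13.37%.

13.37%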